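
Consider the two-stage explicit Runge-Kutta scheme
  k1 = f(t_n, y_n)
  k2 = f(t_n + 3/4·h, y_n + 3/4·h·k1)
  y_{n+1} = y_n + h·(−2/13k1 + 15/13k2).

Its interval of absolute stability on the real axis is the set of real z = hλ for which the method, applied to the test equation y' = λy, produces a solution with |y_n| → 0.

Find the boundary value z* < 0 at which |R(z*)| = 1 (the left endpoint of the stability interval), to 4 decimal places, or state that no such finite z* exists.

z* = -1.1556.

Set f=λy, z=hλ:
  k1=λy_n ⇒ h·k1=z·y_n;  k2=λ(1+3/4z)y_n ⇒ h·k2=z(1+3/4z)y_n
  y_{n+1}/y_n = 1 − 2/13z + 15/13z(1+3/4z) = 1 + z + 45/52z²
  ⇒ R(z) = 1 + z + 45/52z².

Find x<0 with |R(x)|<1.
x=-1.17: |R|=1.0146
R=1: x+45/52x²=0 ⇒ x=−52/45=-1.1556; min R=1−1/(4·45/52)=0.7111>−1
Confirm numerically:
  x=-1.009: |R|=0.87203 <1
  x=-0.828: |R|=0.76529 <1
  x=-0.482: |R|=0.71905 <1
  x=-1.563: |R|=1.55111 >1
  x=-1.545: |R|=1.52069 >1
  x=-1.435: |R|=1.34702 >1
Interval (-1.1556, 0).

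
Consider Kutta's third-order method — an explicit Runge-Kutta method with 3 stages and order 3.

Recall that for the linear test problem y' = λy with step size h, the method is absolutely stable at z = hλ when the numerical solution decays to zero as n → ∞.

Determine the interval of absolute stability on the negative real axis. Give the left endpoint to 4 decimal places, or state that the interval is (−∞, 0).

Test eqn y'=λy, z=hλ:
  order 3, 3-stage ⇒ R(z)=1+z+z^2/2+z^3/6
  (e.g. R(-0.89)=0.38856, |R|=0.38856)

Boundary: |R(x)|=1, x<0.
x=-0.89: |R|=0.3886
|R(-2.74)|=1.4147 |R(-1.75)|=0.1120 |R(-1.71)|=0.0813
Bisect:
  x_lo=-3.3656 |R|=3.0557  x_hi=-0.1695 |R|=0.8441
  mid=-1.76751 |R|=0.12577 →hi
  mid=-2.56653 |R|=1.09065 →lo
  mid=-2.16702 |R|=0.51508 →hi
  mid=-2.36678 |R|=0.77559 →hi
  mid=-2.46665 |R|=0.92581 →hi
  mid=-2.51659 |R|=1.00634 →lo
  mid=-2.49162 |R|=0.96561 →hi
  ...
  [-2.51289,-2.51269] ⇒ x*=-2.5127
So |R|<1 on (-2.5127, 0).

z∈(-2.5127,0).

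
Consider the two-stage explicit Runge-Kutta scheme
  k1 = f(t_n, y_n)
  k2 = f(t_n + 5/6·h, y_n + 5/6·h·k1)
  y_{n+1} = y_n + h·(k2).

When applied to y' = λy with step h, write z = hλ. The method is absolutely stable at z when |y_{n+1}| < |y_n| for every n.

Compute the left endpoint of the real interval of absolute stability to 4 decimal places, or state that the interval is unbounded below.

z* = -1.2000.

On y'=λy, z=hλ:
  k1=λy_n ⇒ h·k1=z·y_n;  k2=λ(1+5/6z)y_n ⇒ h·k2=z(1+5/6z)y_n
  y_{n+1}/y_n = 1 + z(1+5/6z) = 1 + z + 5/6z²
  ⇒ R(z) = 1 + z + 5/6z².

Solve |R(x)|<1 on ℝ⁻.
x=-1.75: |R|=1.8021
R=1: x+5/6x²=0 ⇒ x=−6/5=-1.2000; min R=1−1/(4·5/6)=0.7000>−1
Confirm numerically:
  x=-0.945: |R|=0.79919 <1
  x=-0.770: |R|=0.72408 <1
  x=-0.665: |R|=0.70352 <1
  x=-1.626: |R|=1.57723 >1
  x=-1.536: |R|=1.43008 >1
  x=-1.441: |R|=1.28940 >1
Stable set (-1.2000, 0).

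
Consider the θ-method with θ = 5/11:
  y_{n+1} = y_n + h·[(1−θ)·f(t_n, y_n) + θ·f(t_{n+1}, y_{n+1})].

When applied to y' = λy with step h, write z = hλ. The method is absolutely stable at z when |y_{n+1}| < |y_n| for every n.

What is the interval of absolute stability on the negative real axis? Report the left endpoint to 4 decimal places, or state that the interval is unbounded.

Set f=λy, z=hλ:
  y_{n+1} = y_n + z·[6/11·y_n + 5/11·y_{n+1}] ⇒ (1 − 5/11z)y_{n+1} = (1 + 6/11z)y_n
  so R(z) = (1 + 6/11z)/(1 − 5/11z).

Need |R(x)|<1, x<0.
x=-0.93: |R|=0.3463
R=−1: 1+6/11x = −1+5/11x ⇒ -1/11x=2 ⇒ x=2/(-1/11)=-22.0000
Confirm numerically:
  x=-19.956: |R|=0.98155 <1
  x=-16.638: |R|=0.94307 <1
  x=-16.143: |R|=0.93614 <1
  x=-11.181: |R|=0.83829 <1
  x=-22.340: |R|=1.00277 >1
  x=-22.094: |R|=1.00077 >1
  x=-22.021: |R|=1.00017 >1
Stable set (-22.0000, 0).

z∈(-22.0000,0).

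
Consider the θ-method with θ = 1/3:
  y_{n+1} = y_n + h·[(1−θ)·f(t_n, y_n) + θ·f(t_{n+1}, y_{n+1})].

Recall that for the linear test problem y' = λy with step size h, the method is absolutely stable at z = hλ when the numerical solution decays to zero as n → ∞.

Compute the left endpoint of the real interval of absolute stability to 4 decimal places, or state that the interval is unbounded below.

On y'=λy, z=hλ:
  y_{n+1} = y_n + z·[2/3·y_n + 1/3·y_{n+1}] ⇒ (1 − 1/3z)y_{n+1} = (1 + 2/3z)y_n
  Hence R(z) = (1 + 2/3z)/(1 − 1/3z).

Boundary: |R(x)|=1, x<0.
x=-1.69: |R|=0.0810
R=−1: 1+2/3x = −1+1/3x ⇒ -1/3x=2 ⇒ x=2/(-1/3)=-6.0000
Confirm numerically:
  x=-5.770: |R|=0.97377 <1
  x=-4.848: |R|=0.85321 <1
  x=-4.390: |R|=0.78214 <1
  x=-4.362: |R|=0.77751 <1
  x=-6.575: |R|=1.06005 >1
  x=-6.328: |R|=1.03516 >1
Stable set (-6.0000, 0).

z* = -6.0000.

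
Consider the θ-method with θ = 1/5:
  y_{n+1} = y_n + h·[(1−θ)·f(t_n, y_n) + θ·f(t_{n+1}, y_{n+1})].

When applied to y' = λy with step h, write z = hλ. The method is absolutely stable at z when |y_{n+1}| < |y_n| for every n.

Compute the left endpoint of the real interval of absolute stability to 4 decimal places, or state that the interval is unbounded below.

Set f=λy, z=hλ:
  y_{n+1} = y_n + z·[4/5·y_n + 1/5·y_{n+1}] ⇒ (1 − 1/5z)y_{n+1} = (1 + 4/5z)y_n
  ⇒ R(z) = (1 + 4/5z)/(1 − 1/5z).

Need |R(x)|<1, x<0.
x=-1.2: |R|=0.0323
R=−1: 1+4/5x = −1+1/5x ⇒ -3/5x=2 ⇒ x=2/(-3/5)=-3.3333
Confirm numerically:
  x=-2.953: |R|=0.85653 <1
  x=-2.400: |R|=0.62162 <1
  x=-2.217: |R|=0.53596 <1
  x=-1.877: |R|=0.36469 <1
  x=-3.782: |R|=1.15327 >1
  x=-3.757: |R|=1.14514 >1
  x=-3.627: |R|=1.10212 >1
Interval (-3.3333, 0).

z* = -3.3333.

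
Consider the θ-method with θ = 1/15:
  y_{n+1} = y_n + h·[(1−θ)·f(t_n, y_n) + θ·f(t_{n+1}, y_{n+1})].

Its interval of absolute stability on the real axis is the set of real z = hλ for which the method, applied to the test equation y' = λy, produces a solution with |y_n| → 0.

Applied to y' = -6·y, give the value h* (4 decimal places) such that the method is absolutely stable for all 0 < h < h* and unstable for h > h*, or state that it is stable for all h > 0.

With y'=λy (z=hλ):
  y_{n+1} = y_n + z·[14/15·y_n + 1/15·y_{n+1}] ⇒ (1 − 1/15z)y_{n+1} = (1 + 14/15z)y_n
  so R(z) = (1 + 14/15z)/(1 − 1/15z).

Boundary: |R(x)|=1, x<0.
x=-0.44: |R|=0.5725
R=−1: 1+14/15x = −1+1/15x ⇒ -13/15x=2 ⇒ x=2/(-13/15)=-2.3077
Confirm numerically:
  x=-2.215: |R|=0.93000 <1
  x=-1.676: |R|=0.50756 <1
  x=-1.241: |R|=0.14617 <1
  x=-2.505: |R|=1.14653 >1
  x=-2.404: |R|=1.07194 >1
  x=-2.332: |R|=1.01823 >1
Interval (-2.3077, 0).

(-2.3077,0); λ=-6 ⇒ h* = (30/13)/6 = 0.3846.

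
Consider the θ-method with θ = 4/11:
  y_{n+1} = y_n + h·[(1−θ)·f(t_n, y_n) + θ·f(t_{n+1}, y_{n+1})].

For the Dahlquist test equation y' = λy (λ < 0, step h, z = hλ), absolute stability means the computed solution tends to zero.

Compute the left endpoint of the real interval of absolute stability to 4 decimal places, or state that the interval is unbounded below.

left endpoint -7.3333.

With y'=λy (z=hλ):
  y_{n+1} = y_n + z·[7/11·y_n + 4/11·y_{n+1}] ⇒ (1 − 4/11z)y_{n+1} = (1 + 7/11z)y_n
  Hence R(z) = (1 + 7/11z)/(1 − 4/11z).

Need |R(x)|<1, x<0.
x=-0.65: |R|=0.4743
R=−1: 1+7/11x = −1+4/11x ⇒ -3/11x=2 ⇒ x=2/(-3/11)=-7.3333
Confirm numerically:
  x=-7.172: |R|=0.98780 <1
  x=-6.628: |R|=0.94359 <1
  x=-5.559: |R|=0.83984 <1
  x=-7.887: |R|=1.03904 >1
  x=-7.769: |R|=1.03106 >1
  x=-7.615: |R|=1.02038 >1
Stable set (-7.3333, 0).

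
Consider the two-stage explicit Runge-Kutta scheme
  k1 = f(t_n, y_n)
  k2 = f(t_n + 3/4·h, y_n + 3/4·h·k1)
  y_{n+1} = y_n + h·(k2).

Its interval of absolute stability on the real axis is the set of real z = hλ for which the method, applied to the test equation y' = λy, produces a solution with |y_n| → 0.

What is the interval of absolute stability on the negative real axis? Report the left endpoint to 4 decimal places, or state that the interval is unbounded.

z∈(-1.3333,0).

Set f=λy, z=hλ:
  k1=λy_n ⇒ h·k1=z·y_n;  k2=λ(1+3/4z)y_n ⇒ h·k2=z(1+3/4z)y_n
  y_{n+1}/y_n = 1 + z(1+3/4z) = 1 + z + 3/4z²
  so R(z) = 1 + z + 3/4z².

Boundary: |R(x)|=1, x<0.
x=-0.94: |R|=0.7227
R=1: x+3/4x²=0 ⇒ x=−4/3=-1.3333; min R=1−1/(4·3/4)=0.6667>−1
Confirm numerically:
  x=-1.047: |R|=0.77516 <1
  x=-0.666: |R|=0.66667 <1
  x=-0.640: |R|=0.66720 <1
  x=-1.795: |R|=1.62152 >1
  x=-1.591: |R|=1.30746 >1
  x=-1.431: |R|=1.10482 >1
Interval (-1.3333, 0).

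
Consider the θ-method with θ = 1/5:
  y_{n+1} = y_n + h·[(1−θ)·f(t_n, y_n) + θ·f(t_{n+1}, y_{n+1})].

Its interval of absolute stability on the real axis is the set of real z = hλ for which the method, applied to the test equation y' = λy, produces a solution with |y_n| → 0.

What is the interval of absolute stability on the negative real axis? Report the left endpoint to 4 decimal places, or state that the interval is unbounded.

Test eqn y'=λy, z=hλ:
  y_{n+1} = y_n + z·[4/5·y_n + 1/5·y_{n+1}] ⇒ (1 − 1/5z)y_{n+1} = (1 + 4/5z)y_n
  R(z) = (1 + 4/5z)/(1 − 1/5z).

Find x<0 with |R(x)|<1.
x=-0.74: |R|=0.3554
R=−1: 1+4/5x = −1+1/5x ⇒ -3/5x=2 ⇒ x=2/(-3/5)=-3.3333
Confirm numerically:
  x=-2.752: |R|=0.77503 <1
  x=-2.656: |R|=0.73459 <1
  x=-2.174: |R|=0.51519 <1
  x=-1.890: |R|=0.37155 <1
  x=-3.501: |R|=1.05917 >1
  x=-3.379: |R|=1.01635 >1
Stable set (-3.3333, 0).

(-3.3333, 0).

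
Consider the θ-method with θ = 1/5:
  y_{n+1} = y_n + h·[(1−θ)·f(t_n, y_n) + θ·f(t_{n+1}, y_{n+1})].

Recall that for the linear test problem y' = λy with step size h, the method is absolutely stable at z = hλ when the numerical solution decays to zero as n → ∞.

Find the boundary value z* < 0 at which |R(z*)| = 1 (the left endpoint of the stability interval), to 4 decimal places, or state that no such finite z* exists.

z* = -3.3333.

On y'=λy, z=hλ:
  y_{n+1} = y_n + z·[4/5·y_n + 1/5·y_{n+1}] ⇒ (1 − 1/5z)y_{n+1} = (1 + 4/5z)y_n
  Hence R(z) = (1 + 4/5z)/(1 − 1/5z).

Need |R(x)|<1, x<0.
x=-0.92: |R|=0.2230
R=−1: 1+4/5x = −1+1/5x ⇒ -3/5x=2 ⇒ x=2/(-3/5)=-3.3333
Confirm numerically:
  x=-2.658: |R|=0.73544 <1
  x=-2.623: |R|=0.72045 <1
  x=-1.999: |R|=0.42806 <1
  x=-3.886: |R|=1.18659 >1
  x=-3.581: |R|=1.08659 >1
  x=-3.428: |R|=1.03370 >1
So |R|<1 on (-3.3333, 0).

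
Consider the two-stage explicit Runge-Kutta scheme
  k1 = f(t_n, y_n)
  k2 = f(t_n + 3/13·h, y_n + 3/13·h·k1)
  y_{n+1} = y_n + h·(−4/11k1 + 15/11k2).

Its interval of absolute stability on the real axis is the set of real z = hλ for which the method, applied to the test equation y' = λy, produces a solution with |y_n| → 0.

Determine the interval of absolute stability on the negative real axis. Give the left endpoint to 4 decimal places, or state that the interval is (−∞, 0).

With y'=λy (z=hλ):
  k1=λy_n ⇒ h·k1=z·y_n;  k2=λ(1+3/13z)y_n ⇒ h·k2=z(1+3/13z)y_n
  y_{n+1}/y_n = 1 − 4/11z + 15/11z(1+3/13z) = 1 + z + 45/143z²
  R(z) = 1 + z + 45/143z².

Need |R(x)|<1, x<0.
x=-1.25: |R|=0.2417
R=1: x+45/143x²=0 ⇒ x=−143/45=-3.1778; min R=1−1/(4·45/143)=0.2056>−1
Confirm numerically:
  x=-2.183: |R|=0.31663 <1
  x=-2.028: |R|=0.26623 <1
  x=-1.648: |R|=0.20666 <1
  x=-3.423: |R|=1.26415 >1
  x=-3.319: |R|=1.14750 >1
Stable set (-3.1778, 0).

(-3.1778, 0).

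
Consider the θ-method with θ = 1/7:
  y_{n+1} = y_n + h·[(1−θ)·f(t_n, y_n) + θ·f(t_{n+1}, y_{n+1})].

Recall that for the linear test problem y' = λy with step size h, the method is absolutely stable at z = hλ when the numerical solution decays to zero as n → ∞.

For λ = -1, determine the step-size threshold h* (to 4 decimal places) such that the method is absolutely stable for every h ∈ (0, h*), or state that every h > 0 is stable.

(-2.8000,0); λ=-1 ⇒ h* = (14/5)/1 = 2.8000.

Set f=λy, z=hλ:
  y_{n+1} = y_n + z·[6/7·y_n + 1/7·y_{n+1}] ⇒ (1 − 1/7z)y_{n+1} = (1 + 6/7z)y_n
  ⇒ R(z) = (1 + 6/7z)/(1 − 1/7z).

Boundary: |R(x)|=1, x<0.
x=-0.59: |R|=0.4559
R=−1: 1+6/7x = −1+1/7x ⇒ -5/7x=2 ⇒ x=2/(-5/7)=-2.8000
Confirm numerically:
  x=-1.965: |R|=0.53430 <1
  x=-1.874: |R|=0.47825 <1
  x=-1.597: |R|=0.30034 <1
  x=-1.257: |R|=0.06564 <1
  x=-3.280: |R|=1.23346 >1
  x=-3.202: |R|=1.19702 >1
So |R|<1 on (-2.8000, 0).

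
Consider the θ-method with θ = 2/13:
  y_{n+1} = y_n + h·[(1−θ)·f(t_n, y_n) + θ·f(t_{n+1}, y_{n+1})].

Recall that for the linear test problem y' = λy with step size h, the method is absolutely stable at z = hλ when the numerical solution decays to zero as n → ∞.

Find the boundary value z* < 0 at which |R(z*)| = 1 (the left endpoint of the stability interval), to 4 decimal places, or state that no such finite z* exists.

left endpoint -2.8889.

With y'=λy (z=hλ):
  y_{n+1} = y_n + z·[11/13·y_n + 2/13·y_{n+1}] ⇒ (1 − 2/13z)y_{n+1} = (1 + 11/13z)y_n
  so R(z) = (1 + 11/13z)/(1 − 2/13z).

Solve |R(x)|<1 on ℝ⁻.
x=-1.13: |R|=0.0374
R=−1: 1+11/13x = −1+2/13x ⇒ -9/13x=2 ⇒ x=2/(-9/13)=-2.8889
Confirm numerically:
  x=-2.717: |R|=0.91608 <1
  x=-2.270: |R|=0.68244 <1
  x=-2.236: |R|=0.66369 <1
  x=-1.401: |R|=0.15258 <1
  x=-3.466: |R|=1.26059 >1
  x=-3.416: |R|=1.23921 >1
  x=-3.399: |R|=1.23189 >1
Interval (-2.8889, 0).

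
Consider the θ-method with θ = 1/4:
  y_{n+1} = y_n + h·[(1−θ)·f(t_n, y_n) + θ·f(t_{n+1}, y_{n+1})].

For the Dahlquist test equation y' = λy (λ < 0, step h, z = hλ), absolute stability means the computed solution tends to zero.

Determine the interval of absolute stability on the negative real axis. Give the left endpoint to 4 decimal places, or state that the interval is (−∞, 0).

On y'=λy, z=hλ:
  y_{n+1} = y_n + z·[3/4·y_n + 1/4·y_{n+1}] ⇒ (1 − 1/4z)y_{n+1} = (1 + 3/4z)y_n
  R(z) = (1 + 3/4z)/(1 − 1/4z).

Boundary: |R(x)|=1, x<0.
x=-1.18: |R|=0.0888
R=−1: 1+3/4x = −1+1/4x ⇒ -1/2x=2 ⇒ x=2/(-1/2)=-4.0000
Confirm numerically:
  x=-3.843: |R|=0.95996 <1
  x=-3.679: |R|=0.91640 <1
  x=-2.160: |R|=0.40260 <1
  x=-1.995: |R|=0.33111 <1
  x=-4.522: |R|=1.12251 >1
  x=-4.347: |R|=1.08314 >1
  x=-4.216: |R|=1.05258 >1
Stable set (-4.0000, 0).

z∈(-4.0000,0).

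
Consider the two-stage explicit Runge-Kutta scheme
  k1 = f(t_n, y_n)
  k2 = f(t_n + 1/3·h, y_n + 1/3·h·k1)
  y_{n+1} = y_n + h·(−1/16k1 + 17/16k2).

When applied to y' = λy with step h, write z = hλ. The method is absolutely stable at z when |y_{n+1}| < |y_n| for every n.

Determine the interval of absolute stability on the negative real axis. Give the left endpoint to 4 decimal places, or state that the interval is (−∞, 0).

On y'=λy, z=hλ:
  k1=λy_n ⇒ h·k1=z·y_n;  k2=λ(1+1/3z)y_n ⇒ h·k2=z(1+1/3z)y_n
  y_{n+1}/y_n = 1 − 1/16z + 17/16z(1+1/3z) = 1 + z + 17/48z²
  so R(z) = 1 + z + 17/48z².

Solve |R(x)|<1 on ℝ⁻.
x=-0.84: |R|=0.4099
R=1: x+17/48x²=0 ⇒ x=−48/17=-2.8235; min R=1−1/(4·17/48)=0.2941>−1
Confirm numerically:
  x=-2.707: |R|=0.88828 <1
  x=-2.393: |R|=0.63512 <1
  x=-2.021: |R|=0.42557 <1
  x=-3.083: |R|=1.28331 >1
  x=-2.873: |R|=1.05034 >1
So |R|<1 on (-2.8235, 0).

z∈(-2.8235,0).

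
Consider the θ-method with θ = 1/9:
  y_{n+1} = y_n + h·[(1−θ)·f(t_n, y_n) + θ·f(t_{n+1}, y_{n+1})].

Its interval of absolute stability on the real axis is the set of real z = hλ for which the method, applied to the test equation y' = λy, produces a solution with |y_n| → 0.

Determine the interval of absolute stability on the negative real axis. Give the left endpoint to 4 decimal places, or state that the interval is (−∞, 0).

(-2.5714, 0).

With y'=λy (z=hλ):
  y_{n+1} = y_n + z·[8/9·y_n + 1/9·y_{n+1}] ⇒ (1 − 1/9z)y_{n+1} = (1 + 8/9z)y_n
  Hence R(z) = (1 + 8/9z)/(1 − 1/9z).

Solve |R(x)|<1 on ℝ⁻.
x=-1.63: |R|=0.3801
R=−1: 1+8/9x = −1+1/9x ⇒ -7/9x=2 ⇒ x=2/(-7/9)=-2.5714
Confirm numerically:
  x=-2.172: |R|=0.74973 <1
  x=-1.788: |R|=0.49166 <1
  x=-1.381: |R|=0.19728 <1
  x=-2.675: |R|=1.06210 >1
  x=-2.663: |R|=1.05496 >1
Interval (-2.5714, 0).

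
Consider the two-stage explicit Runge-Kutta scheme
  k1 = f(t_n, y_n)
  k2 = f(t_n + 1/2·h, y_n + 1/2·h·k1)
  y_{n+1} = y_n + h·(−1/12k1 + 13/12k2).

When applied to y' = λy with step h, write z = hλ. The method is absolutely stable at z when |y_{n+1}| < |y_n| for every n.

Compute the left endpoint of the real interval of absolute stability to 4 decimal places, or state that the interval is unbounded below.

left endpoint -1.8462.

Test eqn y'=λy, z=hλ:
  k1=λy_n ⇒ h·k1=z·y_n;  k2=λ(1+1/2z)y_n ⇒ h·k2=z(1+1/2z)y_n
  y_{n+1}/y_n = 1 − 1/12z + 13/12z(1+1/2z) = 1 + z + 13/24z²
  Hence R(z) = 1 + z + 13/24z².

Solve |R(x)|<1 on ℝ⁻.
x=-1.67: |R|=0.8407
R=1: x+13/24x²=0 ⇒ x=−24/13=-1.8462; min R=1−1/(4·13/24)=0.5385>−1
Confirm numerically:
  x=-1.601: |R|=0.78740 <1
  x=-1.180: |R|=0.57422 <1
  x=-1.044: |R|=0.54638 <1
  x=-2.007: |R|=1.17486 >1
  x=-1.875: |R|=1.02930 >1
Interval (-1.8462, 0).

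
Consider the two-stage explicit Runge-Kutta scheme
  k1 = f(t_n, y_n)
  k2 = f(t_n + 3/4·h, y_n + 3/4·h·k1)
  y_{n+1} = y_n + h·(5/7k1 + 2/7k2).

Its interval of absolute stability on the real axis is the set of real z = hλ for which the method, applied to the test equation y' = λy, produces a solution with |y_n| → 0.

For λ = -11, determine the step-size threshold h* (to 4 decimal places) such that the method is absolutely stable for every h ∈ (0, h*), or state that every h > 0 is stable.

(-4.6667,0); λ=-11 ⇒ h* = (14/3)/11 = 0.4242.

On y'=λy, z=hλ:
  k1=λy_n ⇒ h·k1=z·y_n;  k2=λ(1+3/4z)y_n ⇒ h·k2=z(1+3/4z)y_n
  y_{n+1}/y_n = 1 + 5/7z + 2/7z(1+3/4z) = 1 + z + 3/14z²
  ⇒ R(z) = 1 + z + 3/14z².

Need |R(x)|<1, x<0.
x=-1.45: |R|=0.0005
R=1: x+3/14x²=0 ⇒ x=−14/3=-4.6667; min R=1−1/(4·3/14)=-0.1667>−1
Confirm numerically:
  x=-4.599: |R|=0.93331 <1
  x=-4.533: |R|=0.87016 <1
  x=-4.296: |R|=0.65877 <1
  x=-3.059: |R|=0.05383 <1
  x=-4.904: |R|=1.24940 >1
  x=-4.857: |R|=1.19810 >1
  x=-4.692: |R|=1.02547 >1
Interval (-4.6667, 0).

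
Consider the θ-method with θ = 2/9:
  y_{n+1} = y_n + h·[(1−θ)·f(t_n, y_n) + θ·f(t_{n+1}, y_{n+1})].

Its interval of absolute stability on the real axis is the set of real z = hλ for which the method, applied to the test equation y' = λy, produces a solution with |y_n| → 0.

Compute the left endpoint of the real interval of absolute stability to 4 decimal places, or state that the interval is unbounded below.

z* = -3.6000.

On y'=λy, z=hλ:
  y_{n+1} = y_n + z·[7/9·y_n + 2/9·y_{n+1}] ⇒ (1 − 2/9z)y_{n+1} = (1 + 7/9z)y_n
  ⇒ R(z) = (1 + 7/9z)/(1 − 2/9z).

Boundary: |R(x)|=1, x<0.
x=-1.09: |R|=0.1225
R=−1: 1+7/9x = −1+2/9x ⇒ -5/9x=2 ⇒ x=2/(-5/9)=-3.6000
Confirm numerically:
  x=-3.386: |R|=0.93216 <1
  x=-2.392: |R|=0.56181 <1
  x=-1.670: |R|=0.21799 <1
  x=-4.110: |R|=1.14808 >1
  x=-3.731: |R|=1.03979 >1
Stable set (-3.6000, 0).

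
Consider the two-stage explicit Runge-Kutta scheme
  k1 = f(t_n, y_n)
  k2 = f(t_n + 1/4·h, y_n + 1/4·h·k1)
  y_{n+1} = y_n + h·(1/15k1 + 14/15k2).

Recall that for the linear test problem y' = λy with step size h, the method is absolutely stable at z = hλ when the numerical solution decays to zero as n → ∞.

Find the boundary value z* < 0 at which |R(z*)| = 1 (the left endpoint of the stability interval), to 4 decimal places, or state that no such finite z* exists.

z* = -4.2857.

Set f=λy, z=hλ:
  k1=λy_n ⇒ h·k1=z·y_n;  k2=λ(1+1/4z)y_n ⇒ h·k2=z(1+1/4z)y_n
  y_{n+1}/y_n = 1 + 1/15z + 14/15z(1+1/4z) = 1 + z + 7/30z²
  Hence R(z) = 1 + z + 7/30z².

Solve |R(x)|<1 on ℝ⁻.
x=-0.46: |R|=0.5894
R=1: x+7/30x²=0 ⇒ x=−30/7=-4.2857; min R=1−1/(4·7/30)=-0.0714>−1
Confirm numerically:
  x=-4.228: |R|=0.94306 <1
  x=-4.081: |R|=0.80506 <1
  x=-2.983: |R|=0.09327 <1
  x=-2.089: |R|=0.07075 <1
  x=-4.847: |R|=1.63480 >1
  x=-4.820: |R|=1.60089 >1
  x=-4.787: |R|=1.55992 >1
Interval (-4.2857, 0).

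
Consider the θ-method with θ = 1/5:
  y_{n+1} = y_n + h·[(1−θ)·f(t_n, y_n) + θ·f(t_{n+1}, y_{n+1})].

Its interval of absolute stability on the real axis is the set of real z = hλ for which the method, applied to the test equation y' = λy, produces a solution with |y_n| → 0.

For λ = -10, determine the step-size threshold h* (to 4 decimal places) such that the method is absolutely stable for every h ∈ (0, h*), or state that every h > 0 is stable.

Test eqn y'=λy, z=hλ:
  y_{n+1} = y_n + z·[4/5·y_n + 1/5·y_{n+1}] ⇒ (1 − 1/5z)y_{n+1} = (1 + 4/5z)y_n
  Hence R(z) = (1 + 4/5z)/(1 − 1/5z).

Find x<0 with |R(x)|<1.
x=-1.58: |R|=0.2006
R=−1: 1+4/5x = −1+1/5x ⇒ -3/5x=2 ⇒ x=2/(-3/5)=-3.3333
Confirm numerically:
  x=-2.907: |R|=0.83824 <1
  x=-2.109: |R|=0.48333 <1
  x=-1.715: |R|=0.27699 <1
  x=-3.653: |R|=1.11083 >1
  x=-3.470: |R|=1.04841 >1
  x=-3.417: |R|=1.02982 >1
Stable set (-3.3333, 0).

(-3.3333,0); λ=-10 ⇒ h* = (10/3)/10 = 0.3333.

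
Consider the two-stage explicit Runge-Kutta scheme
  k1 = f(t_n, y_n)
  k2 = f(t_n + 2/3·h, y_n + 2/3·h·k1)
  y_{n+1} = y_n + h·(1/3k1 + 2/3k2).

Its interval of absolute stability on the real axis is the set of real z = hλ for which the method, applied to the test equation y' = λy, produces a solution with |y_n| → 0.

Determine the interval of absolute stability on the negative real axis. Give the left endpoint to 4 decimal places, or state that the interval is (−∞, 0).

z∈(-2.2500,0).

Test eqn y'=λy, z=hλ:
  k1=λy_n ⇒ h·k1=z·y_n;  k2=λ(1+2/3z)y_n ⇒ h·k2=z(1+2/3z)y_n
  y_{n+1}/y_n = 1 + 1/3z + 2/3z(1+2/3z) = 1 + z + 4/9z²
  ⇒ R(z) = 1 + z + 4/9z².

Boundary: |R(x)|=1, x<0.
x=-1.26: |R|=0.4456
R=1: x+4/9x²=0 ⇒ x=−9/4=-2.2500; min R=1−1/(4·4/9)=0.4375>−1
Confirm numerically:
  x=-2.084: |R|=0.84625 <1
  x=-1.990: |R|=0.77004 <1
  x=-1.004: |R|=0.44401 <1
  x=-2.402: |R|=1.16227 >1
  x=-2.355: |R|=1.10990 >1
Stable set (-2.2500, 0).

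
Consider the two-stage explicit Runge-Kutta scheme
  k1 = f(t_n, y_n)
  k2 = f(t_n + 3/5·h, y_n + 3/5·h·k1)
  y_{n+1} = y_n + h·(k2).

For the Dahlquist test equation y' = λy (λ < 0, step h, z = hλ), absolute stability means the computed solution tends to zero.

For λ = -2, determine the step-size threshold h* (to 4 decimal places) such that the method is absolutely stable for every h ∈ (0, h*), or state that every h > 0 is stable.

(-1.6667,0); λ=-2 ⇒ h* = (5/3)/2 = 0.8333.

With y'=λy (z=hλ):
  k1=λy_n ⇒ h·k1=z·y_n;  k2=λ(1+3/5z)y_n ⇒ h·k2=z(1+3/5z)y_n
  y_{n+1}/y_n = 1 + z(1+3/5z) = 1 + z + 3/5z²
  Hence R(z) = 1 + z + 3/5z².

Find x<0 with |R(x)|<1.
x=-0.4: |R|=0.6960
R=1: x+3/5x²=0 ⇒ x=−5/3=-1.6667; min R=1−1/(4·3/5)=0.5833>−1
Confirm numerically:
  x=-1.356: |R|=0.74724 <1
  x=-1.225: |R|=0.67537 <1
  x=-0.923: |R|=0.58816 <1
  x=-2.122: |R|=1.57973 >1
  x=-2.079: |R|=1.51434 >1
  x=-1.909: |R|=1.27757 >1
Stable set (-1.6667, 0).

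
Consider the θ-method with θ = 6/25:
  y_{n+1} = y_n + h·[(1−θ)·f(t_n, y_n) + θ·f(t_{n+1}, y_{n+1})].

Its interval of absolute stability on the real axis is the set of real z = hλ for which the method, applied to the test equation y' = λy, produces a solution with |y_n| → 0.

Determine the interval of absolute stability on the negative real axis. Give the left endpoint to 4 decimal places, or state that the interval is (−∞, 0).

z∈(-3.8462,0).

Test eqn y'=λy, z=hλ:
  y_{n+1} = y_n + z·[19/25·y_n + 6/25·y_{n+1}] ⇒ (1 − 6/25z)y_{n+1} = (1 + 19/25z)y_n
  ⇒ R(z) = (1 + 19/25z)/(1 − 6/25z).

Need |R(x)|<1, x<0.
x=-1.27: |R|=0.0267
R=−1: 1+19/25x = −1+6/25x ⇒ -13/25x=2 ⇒ x=2/(-13/25)=-3.8462
Confirm numerically:
  x=-3.288: |R|=0.83777 <1
  x=-2.712: |R|=0.64276 <1
  x=-2.502: |R|=0.56328 <1
  x=-4.399: |R|=1.13984 >1
  x=-4.215: |R|=1.09535 >1
  x=-4.111: |R|=1.06932 >1
So |R|<1 on (-3.8462, 0).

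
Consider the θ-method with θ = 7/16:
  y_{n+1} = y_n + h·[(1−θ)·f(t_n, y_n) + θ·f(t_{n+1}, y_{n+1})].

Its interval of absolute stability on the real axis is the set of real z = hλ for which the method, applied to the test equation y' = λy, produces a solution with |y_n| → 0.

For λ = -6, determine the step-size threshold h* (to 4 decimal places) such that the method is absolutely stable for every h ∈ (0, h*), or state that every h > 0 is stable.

(-16.0000,0); λ=-6 ⇒ h* = (16)/6 = 2.6667.

With y'=λy (z=hλ):
  y_{n+1} = y_n + z·[9/16·y_n + 7/16·y_{n+1}] ⇒ (1 − 7/16z)y_{n+1} = (1 + 9/16z)y_n
  R(z) = (1 + 9/16z)/(1 − 7/16z).

Solve |R(x)|<1 on ℝ⁻.
x=-1.22: |R|=0.2046
R=−1: 1+9/16x = −1+7/16x ⇒ -1/8x=2 ⇒ x=2/(-1/8)=-16.0000
Confirm numerically:
  x=-12.310: |R|=0.92777 <1
  x=-12.076: |R|=0.92194 <1
  x=-7.326: |R|=0.74216 <1
  x=-6.774: |R|=0.70904 <1
  x=-16.273: |R|=1.00420 >1
  x=-16.155: |R|=1.00240 >1
  x=-16.105: |R|=1.00163 >1
So |R|<1 on (-16.0000, 0).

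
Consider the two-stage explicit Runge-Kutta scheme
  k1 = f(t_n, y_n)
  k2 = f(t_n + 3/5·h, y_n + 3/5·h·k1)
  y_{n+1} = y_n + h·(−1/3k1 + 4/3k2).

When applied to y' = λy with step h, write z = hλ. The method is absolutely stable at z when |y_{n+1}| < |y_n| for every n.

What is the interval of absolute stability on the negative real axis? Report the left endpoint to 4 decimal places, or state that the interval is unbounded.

With y'=λy (z=hλ):
  k1=λy_n ⇒ h·k1=z·y_n;  k2=λ(1+3/5z)y_n ⇒ h·k2=z(1+3/5z)y_n
  y_{n+1}/y_n = 1 − 1/3z + 4/3z(1+3/5z) = 1 + z + 4/5z²
  so R(z) = 1 + z + 4/5z².

Find x<0 with |R(x)|<1.
x=-1.65: |R|=1.5280
R=1: x+4/5x²=0 ⇒ x=−5/4=-1.2500; min R=1−1/(4·4/5)=0.6875>−1
Confirm numerically:
  x=-1.091: |R|=0.86122 <1
  x=-0.929: |R|=0.76143 <1
  x=-0.569: |R|=0.69001 <1
  x=-0.535: |R|=0.69398 <1
  x=-1.725: |R|=1.65550 >1
  x=-1.273: |R|=1.02342 >1
So |R|<1 on (-1.2500, 0).

(-1.2500, 0).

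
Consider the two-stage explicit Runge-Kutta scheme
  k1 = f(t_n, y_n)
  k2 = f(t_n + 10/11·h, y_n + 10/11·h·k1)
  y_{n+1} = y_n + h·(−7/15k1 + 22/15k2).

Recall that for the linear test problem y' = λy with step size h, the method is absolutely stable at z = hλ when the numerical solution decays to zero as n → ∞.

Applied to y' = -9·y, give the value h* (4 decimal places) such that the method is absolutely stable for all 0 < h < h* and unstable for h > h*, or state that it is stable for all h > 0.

(-0.7500,0); λ=-9 ⇒ h* = (3/4)/9 = 0.0833.

With y'=λy (z=hλ):
  k1=λy_n ⇒ h·k1=z·y_n;  k2=λ(1+10/11z)y_n ⇒ h·k2=z(1+10/11z)y_n
  y_{n+1}/y_n = 1 − 7/15z + 22/15z(1+10/11z) = 1 + z + 4/3z²
  Hence R(z) = 1 + z + 4/3z².

Solve |R(x)|<1 on ℝ⁻.
x=-1.66: |R|=3.0141
R=1: x+4/3x²=0 ⇒ x=−3/4=-0.7500; min R=1−1/(4·4/3)=0.8125>−1
Confirm numerically:
  x=-0.672: |R|=0.93011 <1
  x=-0.636: |R|=0.90333 <1
  x=-0.520: |R|=0.84053 <1
  x=-1.011: |R|=1.35183 >1
  x=-0.774: |R|=1.02477 >1
Interval (-0.7500, 0).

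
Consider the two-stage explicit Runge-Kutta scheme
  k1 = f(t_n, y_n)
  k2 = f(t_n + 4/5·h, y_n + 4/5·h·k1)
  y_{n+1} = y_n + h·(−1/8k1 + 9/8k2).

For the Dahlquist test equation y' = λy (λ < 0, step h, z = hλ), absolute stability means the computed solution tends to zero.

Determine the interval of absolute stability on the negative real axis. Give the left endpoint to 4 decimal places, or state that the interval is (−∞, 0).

Test eqn y'=λy, z=hλ:
  k1=λy_n ⇒ h·k1=z·y_n;  k2=λ(1+4/5z)y_n ⇒ h·k2=z(1+4/5z)y_n
  y_{n+1}/y_n = 1 − 1/8z + 9/8z(1+4/5z) = 1 + z + 9/10z²
  ⇒ R(z) = 1 + z + 9/10z².

Solve |R(x)|<1 on ℝ⁻.
x=-0.36: |R|=0.7566
R=1: x+9/10x²=0 ⇒ x=−10/9=-1.1111; min R=1−1/(4·9/10)=0.7222>−1
Confirm numerically:
  x=-1.058: |R|=0.94943 <1
  x=-0.582: |R|=0.72285 <1
  x=-0.474: |R|=0.72821 <1
  x=-1.622: |R|=1.74580 >1
  x=-1.527: |R|=1.57156 >1
Interval (-1.1111, 0).

(-1.1111, 0).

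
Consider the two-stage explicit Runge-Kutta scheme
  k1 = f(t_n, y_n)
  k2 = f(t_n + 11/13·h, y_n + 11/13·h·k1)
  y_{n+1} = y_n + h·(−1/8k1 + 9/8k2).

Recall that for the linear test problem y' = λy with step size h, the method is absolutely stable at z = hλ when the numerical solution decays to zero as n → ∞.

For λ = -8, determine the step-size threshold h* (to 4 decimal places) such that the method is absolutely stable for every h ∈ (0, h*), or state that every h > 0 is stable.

(-1.0505,0); λ=-8 ⇒ h* = (104/99)/8 = 0.1313.

On y'=λy, z=hλ:
  k1=λy_n ⇒ h·k1=z·y_n;  k2=λ(1+11/13z)y_n ⇒ h·k2=z(1+11/13z)y_n
  y_{n+1}/y_n = 1 − 1/8z + 9/8z(1+11/13z) = 1 + z + 99/104z²
  ⇒ R(z) = 1 + z + 99/104z².

Find x<0 with |R(x)|<1.
x=-1.33: |R|=1.3539
R=1: x+99/104x²=0 ⇒ x=−104/99=-1.0505; min R=1−1/(4·99/104)=0.7374>−1
Confirm numerically:
  x=-1.003: |R|=0.95464 <1
  x=-0.918: |R|=0.88421 <1
  x=-0.708: |R|=0.76916 <1
  x=-1.568: |R|=1.77242 >1
  x=-1.271: |R|=1.26678 >1
So |R|<1 on (-1.0505, 0).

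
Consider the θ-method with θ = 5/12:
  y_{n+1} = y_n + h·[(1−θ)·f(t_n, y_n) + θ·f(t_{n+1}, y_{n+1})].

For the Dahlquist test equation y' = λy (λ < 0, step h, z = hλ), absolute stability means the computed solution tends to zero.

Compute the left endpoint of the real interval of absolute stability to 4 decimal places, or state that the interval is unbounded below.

On y'=λy, z=hλ:
  y_{n+1} = y_n + z·[7/12·y_n + 5/12·y_{n+1}] ⇒ (1 − 5/12z)y_{n+1} = (1 + 7/12z)y_n
  Hence R(z) = (1 + 7/12z)/(1 − 5/12z).

Need |R(x)|<1, x<0.
x=-0.4: |R|=0.6571
R=−1: 1+7/12x = −1+5/12x ⇒ -1/6x=2 ⇒ x=2/(-1/6)=-12.0000
Confirm numerically:
  x=-11.671: |R|=0.99065 <1
  x=-10.239: |R|=0.94427 <1
  x=-6.338: |R|=0.74081 <1
  x=-6.102: |R|=0.72251 <1
  x=-12.559: |R|=1.01495 >1
  x=-12.021: |R|=1.00058 >1
Interval (-12.0000, 0).

z* = -12.0000.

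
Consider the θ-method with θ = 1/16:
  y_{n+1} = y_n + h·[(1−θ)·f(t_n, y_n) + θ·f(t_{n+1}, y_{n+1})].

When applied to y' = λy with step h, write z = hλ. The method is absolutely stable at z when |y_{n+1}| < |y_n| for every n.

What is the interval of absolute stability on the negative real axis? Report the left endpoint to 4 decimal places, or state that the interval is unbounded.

z∈(-2.2857,0).

Set f=λy, z=hλ:
  y_{n+1} = y_n + z·[15/16·y_n + 1/16·y_{n+1}] ⇒ (1 − 1/16z)y_{n+1} = (1 + 15/16z)y_n
  so R(z) = (1 + 15/16z)/(1 − 1/16z).

Boundary: |R(x)|=1, x<0.
x=-1.55: |R|=0.4131
R=−1: 1+15/16x = −1+1/16x ⇒ -7/8x=2 ⇒ x=2/(-7/8)=-2.2857
Confirm numerically:
  x=-2.212: |R|=0.94333 <1
  x=-1.639: |R|=0.48671 <1
  x=-1.613: |R|=0.46528 <1
  x=-1.499: |R|=0.37059 <1
  x=-2.650: |R|=1.27346 >1
  x=-2.582: |R|=1.22323 >1
Stable set (-2.2857, 0).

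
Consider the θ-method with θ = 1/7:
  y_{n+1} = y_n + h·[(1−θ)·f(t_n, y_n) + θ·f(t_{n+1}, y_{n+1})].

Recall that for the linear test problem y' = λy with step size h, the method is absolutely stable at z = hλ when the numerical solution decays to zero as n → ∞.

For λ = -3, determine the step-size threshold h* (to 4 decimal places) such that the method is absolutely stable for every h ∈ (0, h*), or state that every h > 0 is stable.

Test eqn y'=λy, z=hλ:
  y_{n+1} = y_n + z·[6/7·y_n + 1/7·y_{n+1}] ⇒ (1 − 1/7z)y_{n+1} = (1 + 6/7z)y_n
  ⇒ R(z) = (1 + 6/7z)/(1 − 1/7z).

Boundary: |R(x)|=1, x<0.
x=-1.05: |R|=0.0870
R=−1: 1+6/7x = −1+1/7x ⇒ -5/7x=2 ⇒ x=2/(-5/7)=-2.8000
Confirm numerically:
  x=-2.769: |R|=0.98413 <1
  x=-2.673: |R|=0.93435 <1
  x=-2.332: |R|=0.74925 <1
  x=-1.535: |R|=0.25893 <1
  x=-2.999: |R|=1.09951 >1
  x=-2.957: |R|=1.07884 >1
  x=-2.832: |R|=1.01627 >1
Interval (-2.8000, 0).

(-2.8000,0); λ=-3 ⇒ h* = (14/5)/3 = 0.9333.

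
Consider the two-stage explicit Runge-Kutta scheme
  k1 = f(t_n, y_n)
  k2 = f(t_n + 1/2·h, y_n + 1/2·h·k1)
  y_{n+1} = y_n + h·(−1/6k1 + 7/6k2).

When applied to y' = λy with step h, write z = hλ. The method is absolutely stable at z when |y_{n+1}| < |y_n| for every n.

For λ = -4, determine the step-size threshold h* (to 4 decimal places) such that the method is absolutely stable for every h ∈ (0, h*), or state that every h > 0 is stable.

On y'=λy, z=hλ:
  k1=λy_n ⇒ h·k1=z·y_n;  k2=λ(1+1/2z)y_n ⇒ h·k2=z(1+1/2z)y_n
  y_{n+1}/y_n = 1 − 1/6z + 7/6z(1+1/2z) = 1 + z + 7/12z²
  Hence R(z) = 1 + z + 7/12z².

Find x<0 with |R(x)|<1.
x=-1.6: |R|=0.8933
R=1: x+7/12x²=0 ⇒ x=−12/7=-1.7143; min R=1−1/(4·7/12)=0.5714>−1
Confirm numerically:
  x=-1.625: |R|=0.91536 <1
  x=-1.367: |R|=0.72307 <1
  x=-0.877: |R|=0.57166 <1
  x=-1.847: |R|=1.14299 >1
  x=-1.808: |R|=1.09884 >1
Stable set (-1.7143, 0).

(-1.7143,0); λ=-4 ⇒ h* = (12/7)/4 = 0.4286.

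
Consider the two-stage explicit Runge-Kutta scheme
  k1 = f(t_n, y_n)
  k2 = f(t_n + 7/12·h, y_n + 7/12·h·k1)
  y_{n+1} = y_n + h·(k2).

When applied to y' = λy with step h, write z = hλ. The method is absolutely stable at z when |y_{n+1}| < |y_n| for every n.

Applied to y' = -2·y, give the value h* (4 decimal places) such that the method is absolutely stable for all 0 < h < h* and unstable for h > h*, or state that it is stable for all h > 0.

Set f=λy, z=hλ:
  k1=λy_n ⇒ h·k1=z·y_n;  k2=λ(1+7/12z)y_n ⇒ h·k2=z(1+7/12z)y_n
  y_{n+1}/y_n = 1 + z(1+7/12z) = 1 + z + 7/12z²
  R(z) = 1 + z + 7/12z².

Need |R(x)|<1, x<0.
x=-0.62: |R|=0.6042
R=1: x+7/12x²=0 ⇒ x=−12/7=-1.7143; min R=1−1/(4·7/12)=0.5714>−1
Confirm numerically:
  x=-1.230: |R|=0.65253 <1
  x=-1.195: |R|=0.63801 <1
  x=-1.095: |R|=0.60443 <1
  x=-2.146: |R|=1.54043 >1
  x=-1.884: |R|=1.18652 >1
  x=-1.855: |R|=1.15226 >1
So |R|<1 on (-1.7143, 0).

(-1.7143,0); λ=-2 ⇒ h* = (12/7)/2 = 0.8571.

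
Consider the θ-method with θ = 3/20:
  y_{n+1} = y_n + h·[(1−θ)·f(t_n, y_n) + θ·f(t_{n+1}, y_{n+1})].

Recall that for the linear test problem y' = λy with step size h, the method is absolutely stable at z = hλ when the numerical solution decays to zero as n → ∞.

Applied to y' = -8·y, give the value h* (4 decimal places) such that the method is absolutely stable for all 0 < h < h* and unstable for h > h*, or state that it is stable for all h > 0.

Set f=λy, z=hλ:
  y_{n+1} = y_n + z·[17/20·y_n + 3/20·y_{n+1}] ⇒ (1 − 3/20z)y_{n+1} = (1 + 17/20z)y_n
  ⇒ R(z) = (1 + 17/20z)/(1 − 3/20z).

Boundary: |R(x)|=1, x<0.
x=-0.35: |R|=0.6675
R=−1: 1+17/20x = −1+3/20x ⇒ -7/10x=2 ⇒ x=2/(-7/10)=-2.8571
Confirm numerically:
  x=-1.821: |R|=0.43031 <1
  x=-1.728: |R|=0.37230 <1
  x=-1.587: |R|=0.28185 <1
  x=-1.196: |R|=0.01407 <1
  x=-3.393: |R|=1.24858 >1
  x=-3.150: |R|=1.13922 >1
  x=-2.988: |R|=1.06325 >1
So |R|<1 on (-2.8571, 0).

(-2.8571,0); λ=-8 ⇒ h* = (20/7)/8 = 0.3571.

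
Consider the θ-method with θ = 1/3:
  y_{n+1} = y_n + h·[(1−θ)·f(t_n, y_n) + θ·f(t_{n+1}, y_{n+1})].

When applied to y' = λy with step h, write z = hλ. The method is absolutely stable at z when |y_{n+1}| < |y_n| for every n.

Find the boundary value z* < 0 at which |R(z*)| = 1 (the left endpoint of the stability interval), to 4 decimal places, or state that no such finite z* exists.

z* = -6.0000.

On y'=λy, z=hλ:
  y_{n+1} = y_n + z·[2/3·y_n + 1/3·y_{n+1}] ⇒ (1 − 1/3z)y_{n+1} = (1 + 2/3z)y_n
  ⇒ R(z) = (1 + 2/3z)/(1 − 1/3z).

Find x<0 with |R(x)|<1.
x=-0.98: |R|=0.2613
R=−1: 1+2/3x = −1+1/3x ⇒ -1/3x=2 ⇒ x=2/(-1/3)=-6.0000
Confirm numerically:
  x=-5.280: |R|=0.91304 <1
  x=-4.287: |R|=0.76492 <1
  x=-3.013: |R|=0.50324 <1
  x=-6.468: |R|=1.04943 >1
  x=-6.445: |R|=1.04711 >1
  x=-6.277: |R|=1.02986 >1
Stable set (-6.0000, 0).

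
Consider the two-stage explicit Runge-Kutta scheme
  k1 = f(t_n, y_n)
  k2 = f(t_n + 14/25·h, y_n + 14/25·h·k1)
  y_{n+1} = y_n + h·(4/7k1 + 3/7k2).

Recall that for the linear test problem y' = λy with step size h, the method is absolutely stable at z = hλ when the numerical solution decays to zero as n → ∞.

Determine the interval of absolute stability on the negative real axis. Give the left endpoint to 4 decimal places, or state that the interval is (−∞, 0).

On y'=λy, z=hλ:
  k1=λy_n ⇒ h·k1=z·y_n;  k2=λ(1+14/25z)y_n ⇒ h·k2=z(1+14/25z)y_n
  y_{n+1}/y_n = 1 + 4/7z + 3/7z(1+14/25z) = 1 + z + 6/25z²
  R(z) = 1 + z + 6/25z².

Find x<0 with |R(x)|<1.
x=-0.35: |R|=0.6794
R=1: x+6/25x²=0 ⇒ x=−25/6=-4.1667; min R=1−1/(4·6/25)=-0.0417>−1
Confirm numerically:
  x=-4.002: |R|=0.84184 <1
  x=-3.597: |R|=0.50822 <1
  x=-3.561: |R|=0.48237 <1
  x=-2.145: |R|=0.04075 <1
  x=-4.573: |R|=1.44596 >1
  x=-4.516: |R|=1.37862 >1
  x=-4.502: |R|=1.36232 >1
So |R|<1 on (-4.1667, 0).

z∈(-4.1667,0).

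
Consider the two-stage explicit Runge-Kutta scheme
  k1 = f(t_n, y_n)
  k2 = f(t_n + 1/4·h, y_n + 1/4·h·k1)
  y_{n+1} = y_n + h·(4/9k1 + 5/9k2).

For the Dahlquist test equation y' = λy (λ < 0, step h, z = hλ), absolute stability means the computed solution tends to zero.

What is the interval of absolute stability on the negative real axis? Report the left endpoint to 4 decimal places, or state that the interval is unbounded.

z∈(-7.2000,0).

Set f=λy, z=hλ:
  k1=λy_n ⇒ h·k1=z·y_n;  k2=λ(1+1/4z)y_n ⇒ h·k2=z(1+1/4z)y_n
  y_{n+1}/y_n = 1 + 4/9z + 5/9z(1+1/4z) = 1 + z + 5/36z²
  ⇒ R(z) = 1 + z + 5/36z².

Find x<0 with |R(x)|<1.
x=-0.55: |R|=0.4920
R=1: x+5/36x²=0 ⇒ x=−36/5=-7.2000; min R=1−1/(4·5/36)=-0.8000>−1
Confirm numerically:
  x=-7.076: |R|=0.87814 <1
  x=-6.019: |R|=0.01272 <1
  x=-6.009: |R|=0.00601 <1
  x=-7.749: |R|=1.59086 >1
  x=-7.708: |R|=1.54384 >1
  x=-7.660: |R|=1.48939 >1
Stable set (-7.2000, 0).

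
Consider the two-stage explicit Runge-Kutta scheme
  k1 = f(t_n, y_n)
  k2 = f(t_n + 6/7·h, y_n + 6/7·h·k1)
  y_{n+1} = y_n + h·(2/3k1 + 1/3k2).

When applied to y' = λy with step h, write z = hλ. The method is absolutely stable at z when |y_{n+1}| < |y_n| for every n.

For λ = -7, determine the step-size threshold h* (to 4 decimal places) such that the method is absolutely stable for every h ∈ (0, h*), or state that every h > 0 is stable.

(-3.5000,0); λ=-7 ⇒ h* = (7/2)/7 = 0.5000.

On y'=λy, z=hλ:
  k1=λy_n ⇒ h·k1=z·y_n;  k2=λ(1+6/7z)y_n ⇒ h·k2=z(1+6/7z)y_n
  y_{n+1}/y_n = 1 + 2/3z + 1/3z(1+6/7z) = 1 + z + 2/7z²
  ⇒ R(z) = 1 + z + 2/7z².

Find x<0 with |R(x)|<1.
x=-1.68: |R|=0.1264
R=1: x+2/7x²=0 ⇒ x=−7/2=-3.5000; min R=1−1/(4·2/7)=0.1250>−1
Confirm numerically:
  x=-3.337: |R|=0.84459 <1
  x=-3.048: |R|=0.60637 <1
  x=-3.956: |R|=1.51541 >1
  x=-3.792: |R|=1.31636 >1
  x=-3.586: |R|=1.08811 >1
Interval (-3.5000, 0).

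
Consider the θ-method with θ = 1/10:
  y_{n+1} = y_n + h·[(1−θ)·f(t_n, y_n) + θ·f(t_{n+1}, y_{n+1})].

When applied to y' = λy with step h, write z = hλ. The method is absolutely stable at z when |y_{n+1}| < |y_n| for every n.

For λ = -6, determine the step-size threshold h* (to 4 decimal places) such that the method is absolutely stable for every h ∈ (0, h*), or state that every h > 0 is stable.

(-2.5000,0); λ=-6 ⇒ h* = (5/2)/6 = 0.4167.

On y'=λy, z=hλ:
  y_{n+1} = y_n + z·[9/10·y_n + 1/10·y_{n+1}] ⇒ (1 − 1/10z)y_{n+1} = (1 + 9/10z)y_n
  R(z) = (1 + 9/10z)/(1 − 1/10z).

Solve |R(x)|<1 on ℝ⁻.
x=-1.25: |R|=0.1111
R=−1: 1+9/10x = −1+1/10x ⇒ -4/5x=2 ⇒ x=2/(-4/5)=-2.5000
Confirm numerically:
  x=-1.816: |R|=0.53690 <1
  x=-1.596: |R|=0.37634 <1
  x=-1.252: |R|=0.11269 <1
  x=-1.224: |R|=0.09052 <1
  x=-3.064: |R|=1.34538 >1
  x=-2.785: |R|=1.17833 >1
  x=-2.535: |R|=1.02234 >1
So |R|<1 on (-2.5000, 0).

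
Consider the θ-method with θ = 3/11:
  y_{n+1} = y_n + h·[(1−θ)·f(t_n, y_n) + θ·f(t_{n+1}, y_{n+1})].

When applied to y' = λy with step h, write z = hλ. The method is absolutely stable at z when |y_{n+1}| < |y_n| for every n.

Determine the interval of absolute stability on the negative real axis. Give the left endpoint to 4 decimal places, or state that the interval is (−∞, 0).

With y'=λy (z=hλ):
  y_{n+1} = y_n + z·[8/11·y_n + 3/11·y_{n+1}] ⇒ (1 − 3/11z)y_{n+1} = (1 + 8/11z)y_n
  Hence R(z) = (1 + 8/11z)/(1 − 3/11z).

Need |R(x)|<1, x<0.
x=-1.55: |R|=0.0895
R=−1: 1+8/11x = −1+3/11x ⇒ -5/11x=2 ⇒ x=2/(-5/11)=-4.4000
Confirm numerically:
  x=-3.385: |R|=0.76010 <1
  x=-3.218: |R|=0.71386 <1
  x=-3.135: |R|=0.69003 <1
  x=-2.735: |R|=0.56652 <1
  x=-4.699: |R|=1.05957 >1
  x=-4.680: |R|=1.05591 >1
  x=-4.629: |R|=1.04601 >1
So |R|<1 on (-4.4000, 0).

(-4.4000, 0).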